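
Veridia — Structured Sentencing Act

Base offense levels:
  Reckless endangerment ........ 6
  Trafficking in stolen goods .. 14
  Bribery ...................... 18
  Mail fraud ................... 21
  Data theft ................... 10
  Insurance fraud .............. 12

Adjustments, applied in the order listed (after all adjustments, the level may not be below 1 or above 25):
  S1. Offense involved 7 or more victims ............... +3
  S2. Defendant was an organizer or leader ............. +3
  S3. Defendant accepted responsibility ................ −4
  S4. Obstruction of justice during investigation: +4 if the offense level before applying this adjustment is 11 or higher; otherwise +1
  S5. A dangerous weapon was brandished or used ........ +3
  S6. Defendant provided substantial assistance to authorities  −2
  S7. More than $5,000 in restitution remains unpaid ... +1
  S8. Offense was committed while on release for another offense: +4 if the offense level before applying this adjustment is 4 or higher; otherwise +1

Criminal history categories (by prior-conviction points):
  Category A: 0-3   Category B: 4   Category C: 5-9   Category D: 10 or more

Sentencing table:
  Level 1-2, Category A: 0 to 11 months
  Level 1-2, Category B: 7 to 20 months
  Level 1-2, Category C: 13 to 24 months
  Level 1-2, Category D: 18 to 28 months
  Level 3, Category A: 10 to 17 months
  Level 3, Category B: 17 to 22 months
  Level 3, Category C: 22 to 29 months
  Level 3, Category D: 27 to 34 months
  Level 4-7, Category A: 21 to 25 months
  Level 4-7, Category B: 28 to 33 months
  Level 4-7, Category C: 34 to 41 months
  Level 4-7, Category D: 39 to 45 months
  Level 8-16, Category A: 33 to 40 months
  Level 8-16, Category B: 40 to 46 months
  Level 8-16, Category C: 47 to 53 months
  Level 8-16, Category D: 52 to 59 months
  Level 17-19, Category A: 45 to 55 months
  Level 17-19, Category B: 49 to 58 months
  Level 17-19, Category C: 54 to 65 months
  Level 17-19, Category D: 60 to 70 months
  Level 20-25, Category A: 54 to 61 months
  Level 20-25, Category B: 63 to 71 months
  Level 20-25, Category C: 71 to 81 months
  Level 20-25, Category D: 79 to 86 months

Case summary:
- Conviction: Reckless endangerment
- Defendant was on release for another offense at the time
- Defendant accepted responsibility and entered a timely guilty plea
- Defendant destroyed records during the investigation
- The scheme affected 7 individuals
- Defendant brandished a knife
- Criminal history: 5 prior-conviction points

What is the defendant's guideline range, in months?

47-53 months

Base offense level for reckless endangerment: 6.
S1 applies: 6 + 3 = 9.
S2 does not apply.
S3 applies: 9 − 4 = 5.
S4 applies (level before this adjustment is 5 < 11, so +1): 5 + 1 = 6.
S5 applies: 6 + 3 = 9.
S6 does not apply.
S8 applies (level before this adjustment is 9 ≥ 4, so +4): 9 + 4 = 13.
Final offense level: 13.
Criminal history: 5 prior points → Category C (5-9).
Level 13 falls in the 8-16 band.
Grid: Level 8-16 × Category C = 47-53 months.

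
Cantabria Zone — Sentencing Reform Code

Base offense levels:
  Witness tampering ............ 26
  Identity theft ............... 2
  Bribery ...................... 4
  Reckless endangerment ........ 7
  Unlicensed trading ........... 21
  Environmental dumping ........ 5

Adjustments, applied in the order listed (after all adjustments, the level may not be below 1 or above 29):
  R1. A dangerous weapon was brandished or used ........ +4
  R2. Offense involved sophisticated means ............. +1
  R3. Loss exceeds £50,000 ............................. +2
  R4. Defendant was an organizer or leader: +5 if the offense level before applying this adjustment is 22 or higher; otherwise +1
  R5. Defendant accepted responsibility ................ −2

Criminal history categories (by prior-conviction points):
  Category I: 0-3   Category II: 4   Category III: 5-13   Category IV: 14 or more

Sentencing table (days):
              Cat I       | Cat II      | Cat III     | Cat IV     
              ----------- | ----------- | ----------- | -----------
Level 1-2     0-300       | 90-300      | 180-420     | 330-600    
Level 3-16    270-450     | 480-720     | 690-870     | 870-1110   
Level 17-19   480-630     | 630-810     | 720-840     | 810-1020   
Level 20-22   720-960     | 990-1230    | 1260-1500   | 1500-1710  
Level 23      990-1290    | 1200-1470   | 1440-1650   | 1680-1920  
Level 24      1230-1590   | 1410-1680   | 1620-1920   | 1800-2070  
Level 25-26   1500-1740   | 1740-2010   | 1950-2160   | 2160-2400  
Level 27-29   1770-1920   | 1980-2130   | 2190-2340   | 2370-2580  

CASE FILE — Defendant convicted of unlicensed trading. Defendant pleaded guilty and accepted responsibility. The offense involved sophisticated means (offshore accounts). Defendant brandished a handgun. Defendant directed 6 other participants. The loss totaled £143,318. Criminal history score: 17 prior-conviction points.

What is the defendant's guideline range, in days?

2370-2580 days

Base offense level for unlicensed trading: 21.
R1 applies: 21 + 4 = 25.
R2 applies: 25 + 1 = 26.
R3 applies: 26 + 2 = 28.
R4 applies (level before this adjustment is 28 ≥ 22, so +5): 28 + 5 = 33.
R5 applies: 33 − 2 = 31.
Level 31 exceeds the maximum of 29; capped at 29.
Final offense level: 29.
Criminal history: 17 prior points → Category IV (14+).
Level 29 falls in the 27-29 band.
Grid: Level 27-29 × Category IV = 2370-2580 days.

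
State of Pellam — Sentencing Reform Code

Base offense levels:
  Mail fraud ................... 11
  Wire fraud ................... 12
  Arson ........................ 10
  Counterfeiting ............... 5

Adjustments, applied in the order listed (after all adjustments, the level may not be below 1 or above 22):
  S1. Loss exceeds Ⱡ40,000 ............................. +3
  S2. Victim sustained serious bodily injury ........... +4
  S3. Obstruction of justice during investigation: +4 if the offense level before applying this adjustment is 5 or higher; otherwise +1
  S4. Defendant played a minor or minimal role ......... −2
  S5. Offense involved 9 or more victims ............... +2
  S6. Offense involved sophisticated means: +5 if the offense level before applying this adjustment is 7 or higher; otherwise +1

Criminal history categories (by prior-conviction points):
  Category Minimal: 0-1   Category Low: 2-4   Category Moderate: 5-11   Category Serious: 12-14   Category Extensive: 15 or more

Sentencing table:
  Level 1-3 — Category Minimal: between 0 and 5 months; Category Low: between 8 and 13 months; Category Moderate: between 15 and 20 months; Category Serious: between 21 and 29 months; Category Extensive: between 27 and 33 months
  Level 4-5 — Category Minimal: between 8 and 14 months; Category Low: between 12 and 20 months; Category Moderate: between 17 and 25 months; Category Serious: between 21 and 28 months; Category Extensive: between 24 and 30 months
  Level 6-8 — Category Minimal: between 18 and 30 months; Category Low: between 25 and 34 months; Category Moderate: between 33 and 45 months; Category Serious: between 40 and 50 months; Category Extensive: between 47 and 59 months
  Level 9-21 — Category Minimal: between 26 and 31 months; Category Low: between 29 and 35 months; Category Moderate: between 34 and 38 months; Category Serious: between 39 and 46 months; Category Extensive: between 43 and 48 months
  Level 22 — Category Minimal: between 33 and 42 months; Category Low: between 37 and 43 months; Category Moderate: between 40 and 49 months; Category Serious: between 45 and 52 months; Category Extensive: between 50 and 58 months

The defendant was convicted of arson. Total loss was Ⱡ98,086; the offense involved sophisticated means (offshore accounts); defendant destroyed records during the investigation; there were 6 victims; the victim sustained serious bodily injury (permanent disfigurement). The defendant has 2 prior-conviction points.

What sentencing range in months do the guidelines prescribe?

Base offense level for arson: 10.
S1 applies: 10 + 3 = 13.
S2 applies: 13 + 4 = 17.
S3 applies (level before this adjustment is 17 ≥ 5, so +4): 17 + 4 = 21.
S4 does not apply.
S6 applies (level before this adjustment is 21 ≥ 7, so +5): 21 + 5 = 26.
Level 26 exceeds the maximum of 22; capped at 22.
Final offense level: 22.
Criminal history: 2 prior points → Category Low (2-4).
Level 22 falls in the 22 band.
Grid: Level 22 × Category Low = 37-43 months.

37-43 months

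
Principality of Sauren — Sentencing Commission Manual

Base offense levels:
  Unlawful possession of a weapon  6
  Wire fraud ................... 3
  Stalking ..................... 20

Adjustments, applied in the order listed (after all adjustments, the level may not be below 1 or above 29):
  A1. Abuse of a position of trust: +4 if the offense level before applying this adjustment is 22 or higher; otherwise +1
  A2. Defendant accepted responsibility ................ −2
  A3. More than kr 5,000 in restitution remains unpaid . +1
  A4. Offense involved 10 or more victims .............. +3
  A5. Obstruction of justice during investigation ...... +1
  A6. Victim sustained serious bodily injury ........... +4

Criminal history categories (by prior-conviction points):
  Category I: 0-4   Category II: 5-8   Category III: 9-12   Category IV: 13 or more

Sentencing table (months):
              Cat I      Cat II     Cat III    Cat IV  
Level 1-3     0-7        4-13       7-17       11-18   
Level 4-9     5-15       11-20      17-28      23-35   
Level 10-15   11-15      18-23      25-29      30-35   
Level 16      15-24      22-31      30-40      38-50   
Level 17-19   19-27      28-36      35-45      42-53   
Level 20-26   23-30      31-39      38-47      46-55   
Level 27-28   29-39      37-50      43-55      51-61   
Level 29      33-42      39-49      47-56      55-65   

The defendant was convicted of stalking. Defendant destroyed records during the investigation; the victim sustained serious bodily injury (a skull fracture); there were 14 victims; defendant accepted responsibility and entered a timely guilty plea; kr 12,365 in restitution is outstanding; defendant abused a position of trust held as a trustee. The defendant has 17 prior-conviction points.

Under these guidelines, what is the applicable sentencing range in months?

51-61 months

Base offense level for stalking: 20.
A1 applies (level before this adjustment is 20 < 22, so +1): 20 + 1 = 21.
A2 applies: 21 − 2 = 19.
A3 applies: 19 + 1 = 20.
A4 applies: 20 + 3 = 23.
A5 applies: 23 + 1 = 24.
A6 applies: 24 + 4 = 28.
Final offense level: 28.
Criminal history: 17 prior points → Category IV (13+).
Level 28 falls in the 27-28 band.
Grid: Level 27-28 × Category IV = 51-61 months.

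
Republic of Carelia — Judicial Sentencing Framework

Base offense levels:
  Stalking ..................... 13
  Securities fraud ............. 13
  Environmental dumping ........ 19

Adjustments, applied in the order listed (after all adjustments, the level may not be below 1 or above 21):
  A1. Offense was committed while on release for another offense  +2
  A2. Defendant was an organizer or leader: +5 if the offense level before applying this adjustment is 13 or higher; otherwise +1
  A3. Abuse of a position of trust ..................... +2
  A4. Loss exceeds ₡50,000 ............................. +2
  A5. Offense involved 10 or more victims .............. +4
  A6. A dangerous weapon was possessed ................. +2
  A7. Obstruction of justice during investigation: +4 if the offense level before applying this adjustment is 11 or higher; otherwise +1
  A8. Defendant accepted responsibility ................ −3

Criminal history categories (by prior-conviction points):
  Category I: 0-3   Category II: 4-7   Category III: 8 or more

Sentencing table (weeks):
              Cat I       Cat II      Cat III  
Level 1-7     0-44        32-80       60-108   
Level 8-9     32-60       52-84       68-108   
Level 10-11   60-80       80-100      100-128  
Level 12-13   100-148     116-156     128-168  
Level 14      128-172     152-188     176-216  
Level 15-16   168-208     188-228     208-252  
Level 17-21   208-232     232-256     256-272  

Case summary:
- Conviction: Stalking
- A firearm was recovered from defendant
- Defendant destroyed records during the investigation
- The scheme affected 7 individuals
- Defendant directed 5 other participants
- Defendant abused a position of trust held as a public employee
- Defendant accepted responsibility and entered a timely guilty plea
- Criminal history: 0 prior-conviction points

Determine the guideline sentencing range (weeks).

208-232 weeks

Base offense level for stalking: 13.
A2 applies (level before this adjustment is 13 ≥ 13, so +5): 13 + 5 = 18.
A3 applies: 18 + 2 = 20.
A4 does not apply.
A6 applies: 20 + 2 = 22.
A7 applies (level before this adjustment is 22 ≥ 11, so +4): 22 + 4 = 26.
A8 applies: 26 − 3 = 23.
Level 23 exceeds the maximum of 21; capped at 21.
Final offense level: 21.
Criminal history: 0 prior points → Category I (0-3).
Level 21 falls in the 17-21 band.
Grid: Level 17-21 × Category I = 208-232 weeks.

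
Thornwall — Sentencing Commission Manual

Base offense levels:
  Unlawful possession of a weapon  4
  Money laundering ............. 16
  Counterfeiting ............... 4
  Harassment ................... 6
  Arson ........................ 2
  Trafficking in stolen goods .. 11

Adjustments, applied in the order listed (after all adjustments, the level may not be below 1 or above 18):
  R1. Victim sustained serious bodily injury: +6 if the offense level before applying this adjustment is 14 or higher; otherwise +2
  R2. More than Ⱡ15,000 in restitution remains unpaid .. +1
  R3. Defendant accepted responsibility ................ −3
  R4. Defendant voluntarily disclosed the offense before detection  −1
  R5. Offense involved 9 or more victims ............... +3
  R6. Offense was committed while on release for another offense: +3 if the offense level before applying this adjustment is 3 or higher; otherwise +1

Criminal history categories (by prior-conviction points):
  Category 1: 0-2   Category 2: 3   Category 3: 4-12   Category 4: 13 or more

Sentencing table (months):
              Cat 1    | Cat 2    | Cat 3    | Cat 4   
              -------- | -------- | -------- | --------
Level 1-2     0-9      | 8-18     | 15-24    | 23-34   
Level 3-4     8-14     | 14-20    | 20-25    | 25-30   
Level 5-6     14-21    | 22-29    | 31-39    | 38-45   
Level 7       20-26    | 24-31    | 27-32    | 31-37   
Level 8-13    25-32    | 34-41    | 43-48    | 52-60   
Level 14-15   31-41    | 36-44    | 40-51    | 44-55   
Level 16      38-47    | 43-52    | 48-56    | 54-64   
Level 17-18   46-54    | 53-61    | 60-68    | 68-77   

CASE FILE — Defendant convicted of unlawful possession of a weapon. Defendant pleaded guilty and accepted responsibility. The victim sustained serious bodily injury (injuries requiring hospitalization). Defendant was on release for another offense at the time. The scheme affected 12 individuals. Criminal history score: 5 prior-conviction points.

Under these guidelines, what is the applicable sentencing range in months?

Base offense level for unlawful possession of a weapon: 4.
R1 applies (level before this adjustment is 4 < 14, so +2): 4 + 2 = 6.
R3 applies: 6 − 3 = 3.
R5 applies: 3 + 3 = 6.
R6 applies (level before this adjustment is 6 ≥ 3, so +3): 6 + 3 = 9.
Final offense level: 9.
Criminal history: 5 prior points → Category 3 (4-12).
Level 9 falls in the 8-13 band.
Grid: Level 8-13 × Category 3 = 43-48 months.

43-48 months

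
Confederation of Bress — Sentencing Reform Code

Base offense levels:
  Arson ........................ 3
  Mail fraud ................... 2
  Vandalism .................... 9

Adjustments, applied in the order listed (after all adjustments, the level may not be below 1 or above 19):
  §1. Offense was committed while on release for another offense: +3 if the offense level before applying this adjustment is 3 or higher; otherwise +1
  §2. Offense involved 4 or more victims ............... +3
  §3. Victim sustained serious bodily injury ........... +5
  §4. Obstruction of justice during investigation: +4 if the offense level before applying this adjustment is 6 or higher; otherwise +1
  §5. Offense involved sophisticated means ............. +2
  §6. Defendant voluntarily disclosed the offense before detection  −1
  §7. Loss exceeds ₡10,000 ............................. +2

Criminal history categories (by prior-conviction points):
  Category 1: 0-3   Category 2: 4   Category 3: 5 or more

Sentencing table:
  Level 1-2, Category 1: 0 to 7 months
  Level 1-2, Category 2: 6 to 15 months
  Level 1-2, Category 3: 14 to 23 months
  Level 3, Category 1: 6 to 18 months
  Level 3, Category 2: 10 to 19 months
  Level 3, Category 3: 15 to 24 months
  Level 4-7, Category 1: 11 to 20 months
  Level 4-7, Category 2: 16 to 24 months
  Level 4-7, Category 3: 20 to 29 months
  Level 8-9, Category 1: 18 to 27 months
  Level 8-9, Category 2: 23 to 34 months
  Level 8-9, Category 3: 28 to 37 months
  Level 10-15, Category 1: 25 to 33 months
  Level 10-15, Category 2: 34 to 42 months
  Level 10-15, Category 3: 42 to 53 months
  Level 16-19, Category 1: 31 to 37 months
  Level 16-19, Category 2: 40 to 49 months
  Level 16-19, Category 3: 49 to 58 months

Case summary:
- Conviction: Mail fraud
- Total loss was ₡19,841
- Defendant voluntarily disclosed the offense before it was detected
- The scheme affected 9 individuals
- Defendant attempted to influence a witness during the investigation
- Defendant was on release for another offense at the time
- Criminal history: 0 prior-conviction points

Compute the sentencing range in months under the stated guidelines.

25-33 months

Base offense level for mail fraud: 2.
§1 applies (level before this adjustment is 2 < 3, so +1): 2 + 1 = 3.
§2 applies: 3 + 3 = 6.
§4 applies (level before this adjustment is 6 ≥ 6, so +4): 6 + 4 = 10.
§5 does not apply.
§6 applies: 10 − 1 = 9.
§7 applies: 9 + 2 = 11.
Final offense level: 11.
Criminal history: 0 prior points → Category 1 (0-3).
Level 11 falls in the 10-15 band.
Grid: Level 10-15 × Category 1 = 25-33 months.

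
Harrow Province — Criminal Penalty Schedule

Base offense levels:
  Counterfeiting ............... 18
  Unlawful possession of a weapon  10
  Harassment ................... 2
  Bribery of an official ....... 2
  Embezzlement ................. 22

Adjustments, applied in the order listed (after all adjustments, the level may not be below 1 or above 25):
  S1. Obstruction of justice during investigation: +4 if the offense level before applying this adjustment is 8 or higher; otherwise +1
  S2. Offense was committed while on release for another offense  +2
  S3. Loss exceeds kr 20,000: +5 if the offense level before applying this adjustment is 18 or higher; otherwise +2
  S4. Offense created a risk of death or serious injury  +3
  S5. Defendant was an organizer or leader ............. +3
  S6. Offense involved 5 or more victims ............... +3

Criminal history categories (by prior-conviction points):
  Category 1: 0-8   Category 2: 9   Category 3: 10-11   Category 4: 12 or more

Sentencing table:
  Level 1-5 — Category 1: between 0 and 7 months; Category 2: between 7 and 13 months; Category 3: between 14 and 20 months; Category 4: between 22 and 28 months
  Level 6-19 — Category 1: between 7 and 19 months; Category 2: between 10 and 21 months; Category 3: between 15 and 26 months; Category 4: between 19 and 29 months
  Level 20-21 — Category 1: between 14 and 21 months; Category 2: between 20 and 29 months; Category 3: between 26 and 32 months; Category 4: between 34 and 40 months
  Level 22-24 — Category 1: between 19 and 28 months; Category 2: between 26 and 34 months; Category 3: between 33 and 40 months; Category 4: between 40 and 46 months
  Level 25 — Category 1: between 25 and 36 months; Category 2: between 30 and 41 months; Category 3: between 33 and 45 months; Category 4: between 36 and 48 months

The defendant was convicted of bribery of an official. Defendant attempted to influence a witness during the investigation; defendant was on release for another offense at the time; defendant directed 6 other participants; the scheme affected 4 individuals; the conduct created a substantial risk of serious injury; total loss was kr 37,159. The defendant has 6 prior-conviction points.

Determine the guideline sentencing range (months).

7-19 months

Base offense level for bribery of an official: 2.
S1 applies (level before this adjustment is 2 < 8, so +1): 2 + 1 = 3.
S2 applies: 3 + 2 = 5.
S3 applies (level before this adjustment is 5 < 18, so +2): 5 + 2 = 7.
S4 applies: 7 + 3 = 10.
S5 applies: 10 + 3 = 13.
Final offense level: 13.
Criminal history: 6 prior points → Category 1 (0-8).
Level 13 falls in the 6-19 band.
Grid: Level 6-19 × Category 1 = 7-19 months.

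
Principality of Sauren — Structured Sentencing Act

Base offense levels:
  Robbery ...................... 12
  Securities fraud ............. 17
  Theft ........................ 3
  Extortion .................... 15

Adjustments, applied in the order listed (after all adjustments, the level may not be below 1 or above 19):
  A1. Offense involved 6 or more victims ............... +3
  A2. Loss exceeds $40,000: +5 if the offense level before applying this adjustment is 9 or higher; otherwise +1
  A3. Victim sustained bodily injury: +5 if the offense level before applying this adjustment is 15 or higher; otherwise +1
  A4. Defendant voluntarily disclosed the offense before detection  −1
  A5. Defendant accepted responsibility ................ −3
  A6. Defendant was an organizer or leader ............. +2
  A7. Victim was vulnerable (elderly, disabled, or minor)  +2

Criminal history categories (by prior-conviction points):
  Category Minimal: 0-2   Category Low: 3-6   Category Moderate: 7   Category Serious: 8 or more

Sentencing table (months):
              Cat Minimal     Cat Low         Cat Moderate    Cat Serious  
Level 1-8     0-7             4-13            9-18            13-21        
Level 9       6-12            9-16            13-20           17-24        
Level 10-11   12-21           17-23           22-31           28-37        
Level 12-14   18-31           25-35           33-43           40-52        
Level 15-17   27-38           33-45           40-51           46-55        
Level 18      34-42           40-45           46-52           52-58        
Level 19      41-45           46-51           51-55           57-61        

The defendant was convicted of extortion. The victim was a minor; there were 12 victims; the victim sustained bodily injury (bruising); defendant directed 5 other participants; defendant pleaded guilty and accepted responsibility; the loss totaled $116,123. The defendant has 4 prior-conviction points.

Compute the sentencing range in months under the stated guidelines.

Base offense level for extortion: 15.
A1 applies: 15 + 3 = 18.
A2 applies (level before this adjustment is 18 ≥ 9, so +5): 18 + 5 = 23.
A3 applies (level before this adjustment is 23 ≥ 15, so +5): 23 + 5 = 28.
A4 does not apply.
A5 applies: 28 − 3 = 25.
A6 applies: 25 + 2 = 27.
A7 applies: 27 + 2 = 29.
Level 29 exceeds the maximum of 19; capped at 19.
Final offense level: 19.
Criminal history: 4 prior points → Category Low (3-6).
Level 19 falls in the 19 band.
Grid: Level 19 × Category Low = 46-51 months.

46-51 months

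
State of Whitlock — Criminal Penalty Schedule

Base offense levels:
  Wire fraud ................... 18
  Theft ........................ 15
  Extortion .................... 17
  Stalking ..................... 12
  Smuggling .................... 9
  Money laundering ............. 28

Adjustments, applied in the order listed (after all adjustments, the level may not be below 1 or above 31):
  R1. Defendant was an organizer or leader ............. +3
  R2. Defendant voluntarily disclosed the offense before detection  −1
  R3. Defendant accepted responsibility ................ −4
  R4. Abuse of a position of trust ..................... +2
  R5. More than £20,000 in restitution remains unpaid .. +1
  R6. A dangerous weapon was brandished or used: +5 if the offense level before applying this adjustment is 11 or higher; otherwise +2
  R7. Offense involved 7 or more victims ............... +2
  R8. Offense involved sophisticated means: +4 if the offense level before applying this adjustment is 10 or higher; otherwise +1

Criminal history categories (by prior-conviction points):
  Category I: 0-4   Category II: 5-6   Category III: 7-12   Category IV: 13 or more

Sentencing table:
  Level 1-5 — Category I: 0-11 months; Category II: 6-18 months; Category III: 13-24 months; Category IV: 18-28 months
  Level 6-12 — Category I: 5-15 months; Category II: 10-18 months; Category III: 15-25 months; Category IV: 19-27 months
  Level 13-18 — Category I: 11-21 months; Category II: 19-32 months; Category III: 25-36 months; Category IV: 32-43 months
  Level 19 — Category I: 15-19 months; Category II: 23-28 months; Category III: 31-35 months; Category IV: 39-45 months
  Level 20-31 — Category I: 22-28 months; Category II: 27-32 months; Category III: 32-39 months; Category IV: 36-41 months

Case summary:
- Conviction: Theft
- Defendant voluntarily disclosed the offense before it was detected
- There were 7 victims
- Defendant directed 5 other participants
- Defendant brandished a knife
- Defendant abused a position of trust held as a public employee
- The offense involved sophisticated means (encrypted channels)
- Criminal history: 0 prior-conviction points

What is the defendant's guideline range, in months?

Base offense level for theft: 15.
R1 applies: 15 + 3 = 18.
R2 applies: 18 − 1 = 17.
R3 does not apply.
R4 applies: 17 + 2 = 19.
R6 applies (level before this adjustment is 19 ≥ 11, so +5): 19 + 5 = 24.
R7 applies: 24 + 2 = 26.
R8 applies (level before this adjustment is 26 ≥ 10, so +4): 26 + 4 = 30.
Final offense level: 30.
Criminal history: 0 prior points → Category I (0-4).
Level 30 falls in the 20-31 band.
Grid: Level 20-31 × Category I = 22-28 months.

22-28 months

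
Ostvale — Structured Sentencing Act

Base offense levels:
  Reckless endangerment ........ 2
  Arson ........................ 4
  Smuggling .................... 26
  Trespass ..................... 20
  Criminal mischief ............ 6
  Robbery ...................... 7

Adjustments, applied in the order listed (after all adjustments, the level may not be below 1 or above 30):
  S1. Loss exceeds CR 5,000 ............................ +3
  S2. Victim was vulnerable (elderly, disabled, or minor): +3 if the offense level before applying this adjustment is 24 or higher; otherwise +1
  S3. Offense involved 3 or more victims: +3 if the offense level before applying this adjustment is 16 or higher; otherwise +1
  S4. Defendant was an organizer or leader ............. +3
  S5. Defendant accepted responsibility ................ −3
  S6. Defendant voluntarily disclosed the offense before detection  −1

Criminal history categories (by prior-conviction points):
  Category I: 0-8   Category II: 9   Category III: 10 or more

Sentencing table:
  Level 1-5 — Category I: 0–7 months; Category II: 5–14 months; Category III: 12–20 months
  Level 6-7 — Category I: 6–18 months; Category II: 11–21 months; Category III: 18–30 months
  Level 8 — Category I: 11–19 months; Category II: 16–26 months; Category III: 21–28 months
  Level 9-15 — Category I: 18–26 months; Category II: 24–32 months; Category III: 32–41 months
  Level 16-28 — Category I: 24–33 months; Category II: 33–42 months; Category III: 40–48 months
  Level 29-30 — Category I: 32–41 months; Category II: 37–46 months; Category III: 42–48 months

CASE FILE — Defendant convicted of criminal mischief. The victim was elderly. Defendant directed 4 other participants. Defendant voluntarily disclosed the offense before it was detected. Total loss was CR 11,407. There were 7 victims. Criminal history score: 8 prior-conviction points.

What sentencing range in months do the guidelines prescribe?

Base offense level for criminal mischief: 6.
S1 applies: 6 + 3 = 9.
S2 applies (level before this adjustment is 9 < 24, so +1): 9 + 1 = 10.
S3 applies (level before this adjustment is 10 < 16, so +1): 10 + 1 = 11.
S4 applies: 11 + 3 = 14.
S5 does not apply.
S6 applies: 14 − 1 = 13.
Final offense level: 13.
Criminal history: 8 prior points → Category I (0-8).
Level 13 falls in the 9-15 band.
Grid: Level 9-15 × Category I = 18-26 months.

18-26 months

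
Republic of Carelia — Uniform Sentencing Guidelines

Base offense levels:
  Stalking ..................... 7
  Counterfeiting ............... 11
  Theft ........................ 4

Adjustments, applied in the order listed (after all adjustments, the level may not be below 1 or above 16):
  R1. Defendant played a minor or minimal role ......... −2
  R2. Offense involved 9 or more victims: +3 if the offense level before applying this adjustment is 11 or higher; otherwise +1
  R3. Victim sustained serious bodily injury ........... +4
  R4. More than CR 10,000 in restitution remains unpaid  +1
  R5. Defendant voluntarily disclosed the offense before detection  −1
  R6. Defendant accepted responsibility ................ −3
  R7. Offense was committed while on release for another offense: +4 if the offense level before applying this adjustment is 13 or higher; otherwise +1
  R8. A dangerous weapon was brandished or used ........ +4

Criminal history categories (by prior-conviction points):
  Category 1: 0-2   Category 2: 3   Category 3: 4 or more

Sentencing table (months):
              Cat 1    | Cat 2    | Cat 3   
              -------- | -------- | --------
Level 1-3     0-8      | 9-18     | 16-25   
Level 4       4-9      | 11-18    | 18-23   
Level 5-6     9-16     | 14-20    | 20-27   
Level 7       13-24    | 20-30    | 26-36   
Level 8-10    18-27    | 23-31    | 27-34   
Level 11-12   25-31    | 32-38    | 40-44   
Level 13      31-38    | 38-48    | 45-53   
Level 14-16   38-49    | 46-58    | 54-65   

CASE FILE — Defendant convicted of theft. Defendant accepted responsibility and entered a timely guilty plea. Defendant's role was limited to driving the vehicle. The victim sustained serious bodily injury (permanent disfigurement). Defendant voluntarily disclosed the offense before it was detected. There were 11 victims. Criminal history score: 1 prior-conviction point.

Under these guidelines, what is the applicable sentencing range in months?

0-8 months

Base offense level for theft: 4.
R1 applies: 4 − 2 = 2.
R2 applies (level before this adjustment is 2 < 11, so +1): 2 + 1 = 3.
R3 applies: 3 + 4 = 7.
R4 does not apply.
R5 applies: 7 − 1 = 6.
R6 applies: 6 − 3 = 3.
R7 does not apply.
Final offense level: 3.
Criminal history: 1 prior point → Category 1 (0-2).
Level 3 falls in the 1-3 band.
Grid: Level 1-3 × Category 1 = 0-8 months.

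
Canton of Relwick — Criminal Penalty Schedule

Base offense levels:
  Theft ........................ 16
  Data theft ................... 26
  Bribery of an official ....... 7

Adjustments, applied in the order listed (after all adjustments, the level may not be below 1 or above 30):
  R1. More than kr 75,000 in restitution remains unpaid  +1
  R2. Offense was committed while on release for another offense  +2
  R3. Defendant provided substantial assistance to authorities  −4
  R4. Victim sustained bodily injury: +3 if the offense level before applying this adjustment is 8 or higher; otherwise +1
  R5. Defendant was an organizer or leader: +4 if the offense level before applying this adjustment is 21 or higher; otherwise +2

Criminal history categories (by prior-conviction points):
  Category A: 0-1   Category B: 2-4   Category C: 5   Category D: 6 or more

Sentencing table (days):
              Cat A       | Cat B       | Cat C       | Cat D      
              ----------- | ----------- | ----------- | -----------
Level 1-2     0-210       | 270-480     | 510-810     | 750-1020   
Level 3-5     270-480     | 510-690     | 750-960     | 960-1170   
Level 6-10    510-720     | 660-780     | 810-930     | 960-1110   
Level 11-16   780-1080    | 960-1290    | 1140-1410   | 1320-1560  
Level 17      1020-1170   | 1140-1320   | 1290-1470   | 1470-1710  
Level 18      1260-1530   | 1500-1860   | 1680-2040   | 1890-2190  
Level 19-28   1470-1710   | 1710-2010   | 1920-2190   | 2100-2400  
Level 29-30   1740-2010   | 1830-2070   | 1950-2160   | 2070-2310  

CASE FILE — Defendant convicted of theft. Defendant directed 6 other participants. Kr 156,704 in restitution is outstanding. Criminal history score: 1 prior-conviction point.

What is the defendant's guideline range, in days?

1470-1710 days

Base offense level for theft: 16.
R1 applies: 16 + 1 = 17.
R2 does not apply.
R3 does not apply.
R4 does not apply.
R5 applies (level before this adjustment is 17 < 21, so +2): 17 + 2 = 19.
Final offense level: 19.
Criminal history: 1 prior point → Category A (0-1).
Level 19 falls in the 19-28 band.
Grid: Level 19-28 × Category A = 1470-1710 days.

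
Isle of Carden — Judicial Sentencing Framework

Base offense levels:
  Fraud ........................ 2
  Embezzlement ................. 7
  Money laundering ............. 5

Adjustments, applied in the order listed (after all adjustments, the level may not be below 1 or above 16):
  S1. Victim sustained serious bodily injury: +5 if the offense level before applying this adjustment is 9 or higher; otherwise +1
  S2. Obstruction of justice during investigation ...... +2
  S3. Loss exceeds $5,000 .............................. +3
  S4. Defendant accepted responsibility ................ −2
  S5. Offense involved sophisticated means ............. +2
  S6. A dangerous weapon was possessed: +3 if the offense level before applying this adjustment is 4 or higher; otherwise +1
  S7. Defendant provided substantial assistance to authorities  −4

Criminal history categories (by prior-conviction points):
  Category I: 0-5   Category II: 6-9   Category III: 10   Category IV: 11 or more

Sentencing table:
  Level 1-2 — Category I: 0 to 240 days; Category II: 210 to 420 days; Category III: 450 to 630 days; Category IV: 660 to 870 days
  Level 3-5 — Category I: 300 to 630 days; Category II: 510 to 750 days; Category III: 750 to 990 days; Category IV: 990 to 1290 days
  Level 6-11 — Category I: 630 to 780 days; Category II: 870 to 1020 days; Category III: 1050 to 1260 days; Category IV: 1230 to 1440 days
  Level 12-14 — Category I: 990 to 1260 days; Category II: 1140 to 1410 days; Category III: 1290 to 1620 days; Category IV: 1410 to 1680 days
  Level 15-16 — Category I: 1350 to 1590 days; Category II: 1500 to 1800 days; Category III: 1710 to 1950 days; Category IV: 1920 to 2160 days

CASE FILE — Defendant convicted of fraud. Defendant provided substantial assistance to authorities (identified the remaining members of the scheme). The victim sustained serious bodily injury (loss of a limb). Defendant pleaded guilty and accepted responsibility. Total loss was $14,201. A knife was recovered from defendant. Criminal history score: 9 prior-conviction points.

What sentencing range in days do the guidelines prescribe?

510-750 days

Base offense level for fraud: 2.
S1 applies (level before this adjustment is 2 < 9, so +1): 2 + 1 = 3.
S3 applies: 3 + 3 = 6.
S4 applies: 6 − 2 = 4.
S6 applies (level before this adjustment is 4 ≥ 4, so +3): 4 + 3 = 7.
S7 applies: 7 − 4 = 3.
Final offense level: 3.
Criminal history: 9 prior points → Category II (6-9).
Level 3 falls in the 3-5 band.
Grid: Level 3-5 × Category II = 510-750 days.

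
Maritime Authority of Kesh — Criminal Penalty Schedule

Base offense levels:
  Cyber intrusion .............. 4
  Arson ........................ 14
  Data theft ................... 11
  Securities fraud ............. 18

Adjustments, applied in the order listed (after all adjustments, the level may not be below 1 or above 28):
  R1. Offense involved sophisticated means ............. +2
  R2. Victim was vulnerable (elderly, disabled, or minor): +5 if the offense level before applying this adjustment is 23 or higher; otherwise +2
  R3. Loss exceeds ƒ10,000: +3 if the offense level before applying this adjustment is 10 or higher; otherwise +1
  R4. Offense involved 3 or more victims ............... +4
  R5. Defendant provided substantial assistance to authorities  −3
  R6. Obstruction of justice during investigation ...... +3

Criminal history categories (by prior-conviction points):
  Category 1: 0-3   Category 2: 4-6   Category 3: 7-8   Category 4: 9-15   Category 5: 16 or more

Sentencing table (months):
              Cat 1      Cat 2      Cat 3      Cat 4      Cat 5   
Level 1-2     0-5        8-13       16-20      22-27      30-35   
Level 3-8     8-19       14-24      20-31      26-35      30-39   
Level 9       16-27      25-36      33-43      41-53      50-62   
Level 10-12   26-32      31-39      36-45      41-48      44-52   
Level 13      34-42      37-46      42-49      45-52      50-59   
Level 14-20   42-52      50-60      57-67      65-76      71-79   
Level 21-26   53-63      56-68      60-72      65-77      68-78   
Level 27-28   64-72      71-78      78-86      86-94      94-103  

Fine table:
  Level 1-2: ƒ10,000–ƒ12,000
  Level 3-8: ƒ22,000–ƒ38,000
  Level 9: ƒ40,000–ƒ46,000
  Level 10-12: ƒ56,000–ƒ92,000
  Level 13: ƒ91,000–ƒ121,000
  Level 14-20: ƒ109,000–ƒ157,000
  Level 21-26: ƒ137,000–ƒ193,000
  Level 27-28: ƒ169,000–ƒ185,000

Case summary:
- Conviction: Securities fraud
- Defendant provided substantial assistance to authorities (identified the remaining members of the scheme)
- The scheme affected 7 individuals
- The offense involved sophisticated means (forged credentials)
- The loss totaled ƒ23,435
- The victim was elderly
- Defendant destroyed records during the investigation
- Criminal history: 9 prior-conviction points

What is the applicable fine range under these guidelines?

ƒ169,000–ƒ185,000

Base offense level for securities fraud: 18.
R1 applies: 18 + 2 = 20.
R2 applies (level before this adjustment is 20 < 23, so +2): 20 + 2 = 22.
R3 applies (level before this adjustment is 22 ≥ 10, so +3): 22 + 3 = 25.
R4 applies: 25 + 4 = 29.
R5 applies: 29 − 3 = 26.
R6 applies: 26 + 3 = 29.
Level 29 exceeds the maximum of 28; capped at 28.
Final offense level: 28.
Level 28 falls in the 27-28 band.
Fine table: Level 27-28 → ƒ169,000–ƒ185,000.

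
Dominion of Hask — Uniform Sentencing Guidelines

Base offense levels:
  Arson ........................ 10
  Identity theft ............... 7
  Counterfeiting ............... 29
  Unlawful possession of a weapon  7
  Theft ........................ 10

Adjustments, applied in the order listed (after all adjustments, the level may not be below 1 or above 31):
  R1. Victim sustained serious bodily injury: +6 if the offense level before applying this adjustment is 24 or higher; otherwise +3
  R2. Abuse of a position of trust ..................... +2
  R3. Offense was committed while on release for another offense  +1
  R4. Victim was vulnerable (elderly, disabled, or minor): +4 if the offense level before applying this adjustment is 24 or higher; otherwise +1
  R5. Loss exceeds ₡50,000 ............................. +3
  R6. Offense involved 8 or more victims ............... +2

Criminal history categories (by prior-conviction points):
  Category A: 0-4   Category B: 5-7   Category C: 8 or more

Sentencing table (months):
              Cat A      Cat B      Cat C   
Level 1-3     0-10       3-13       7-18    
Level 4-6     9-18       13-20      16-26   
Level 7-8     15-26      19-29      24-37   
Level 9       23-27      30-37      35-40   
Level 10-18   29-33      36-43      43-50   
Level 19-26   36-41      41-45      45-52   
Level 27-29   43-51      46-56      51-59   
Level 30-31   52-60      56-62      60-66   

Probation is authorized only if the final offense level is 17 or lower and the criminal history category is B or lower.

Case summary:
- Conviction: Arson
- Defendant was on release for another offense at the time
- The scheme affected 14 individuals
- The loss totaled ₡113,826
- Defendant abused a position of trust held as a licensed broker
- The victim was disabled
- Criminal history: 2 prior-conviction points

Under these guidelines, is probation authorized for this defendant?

No

Base offense level for arson: 10.
R1 does not apply.
R2 applies: 10 + 2 = 12.
R3 applies: 12 + 1 = 13.
R4 applies (level before this adjustment is 13 < 24, so +1): 13 + 1 = 14.
R5 applies: 14 + 3 = 17.
R6 applies: 17 + 2 = 19.
Final offense level: 19.
Criminal history: 2 prior points → Category A (0-4).
Level 19 falls in the 19-26 band.
Grid: Level 19-26 × Category A = 36-41 months.
Probation check: level 19 > 17 and category A ≤ B → not eligible.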